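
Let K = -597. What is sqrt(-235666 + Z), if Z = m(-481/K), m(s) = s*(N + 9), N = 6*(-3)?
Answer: I*sqrt(9332896423)/199 ≈ 485.46*I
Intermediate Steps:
N = -18
m(s) = -9*s (m(s) = s*(-18 + 9) = s*(-9) = -9*s)
Z = -1443/199 (Z = -(-4329)/(-597) = -(-4329)*(-1)/597 = -9*481/597 = -1443/199 ≈ -7.2513)
sqrt(-235666 + Z) = sqrt(-235666 - 1443/199) = sqrt(-46898977/199) = I*sqrt(9332896423)/199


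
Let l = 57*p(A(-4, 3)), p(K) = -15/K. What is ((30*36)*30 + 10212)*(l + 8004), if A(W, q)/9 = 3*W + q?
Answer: 1024548724/3 ≈ 3.4152e+8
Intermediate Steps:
A(W, q) = 9*q + 27*W (A(W, q) = 9*(3*W + q) = 9*(q + 3*W) = 9*q + 27*W)
l = 95/9 (l = 57*(-15/(9*3 + 27*(-4))) = 57*(-15/(27 - 108)) = 57*(-15/(-81)) = 57*(-15*(-1/81)) = 57*(5/27) = 95/9 ≈ 10.556)
((30*36)*30 + 10212)*(l + 8004) = ((30*36)*30 + 10212)*(95/9 + 8004) = (1080*30 + 10212)*(72131/9) = (32400 + 10212)*(72131/9) = 42612*(72131/9) = 1024548724/3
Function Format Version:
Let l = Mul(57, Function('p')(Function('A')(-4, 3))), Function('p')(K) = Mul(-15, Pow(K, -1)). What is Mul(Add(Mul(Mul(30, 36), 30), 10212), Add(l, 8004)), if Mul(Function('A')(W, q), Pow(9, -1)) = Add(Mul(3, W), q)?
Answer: Rational(1024548724, 3) ≈ 3.4152e+8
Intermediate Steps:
Function('A')(W, q) = Add(Mul(9, q), Mul(27, W)) (Function('A')(W, q) = Mul(9, Add(Mul(3, W), q)) = Mul(9, Add(q, Mul(3, W))) = Add(Mul(9, q), Mul(27, W)))
l = Rational(95, 9) (l = Mul(57, Mul(-15, Pow(Add(Mul(9, 3), Mul(27, -4)), -1))) = Mul(57, Mul(-15, Pow(Add(27, -108), -1))) = Mul(57, Mul(-15, Pow(-81, -1))) = Mul(57, Mul(-15, Rational(-1, 81))) = Mul(57, Rational(5, 27)) = Rational(95, 9) ≈ 10.556)
Mul(Add(Mul(Mul(30, 36), 30), 10212), Add(l, 8004)) = Mul(Add(Mul(Mul(30, 36), 30), 10212), Add(Rational(95, 9), 8004)) = Mul(Add(Mul(1080, 30), 10212), Rational(72131, 9)) = Mul(Add(32400, 10212), Rational(72131, 9)) = Mul(42612, Rational(72131, 9)) = Rational(1024548724, 3)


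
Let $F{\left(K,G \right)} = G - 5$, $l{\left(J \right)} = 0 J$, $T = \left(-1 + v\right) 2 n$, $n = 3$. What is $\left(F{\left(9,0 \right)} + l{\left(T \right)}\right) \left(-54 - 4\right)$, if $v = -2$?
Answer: $290$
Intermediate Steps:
$T = -18$ ($T = \left(-1 - 2\right) 2 \cdot 3 = \left(-3\right) 2 \cdot 3 = \left(-6\right) 3 = -18$)
$l{\left(J \right)} = 0$
$F{\left(K,G \right)} = -5 + G$
$\left(F{\left(9,0 \right)} + l{\left(T \right)}\right) \left(-54 - 4\right) = \left(\left(-5 + 0\right) + 0\right) \left(-54 - 4\right) = \left(-5 + 0\right) \left(-58\right) = \left(-5\right) \left(-58\right) = 290$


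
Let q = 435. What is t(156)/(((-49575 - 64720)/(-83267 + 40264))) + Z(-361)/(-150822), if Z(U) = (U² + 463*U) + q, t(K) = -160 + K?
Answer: -2420482411/1915355610 ≈ -1.2637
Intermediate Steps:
Z(U) = 435 + U² + 463*U (Z(U) = (U² + 463*U) + 435 = 435 + U² + 463*U)
t(156)/(((-49575 - 64720)/(-83267 + 40264))) + Z(-361)/(-150822) = (-160 + 156)/(((-49575 - 64720)/(-83267 + 40264))) + (435 + (-361)² + 463*(-361))/(-150822) = -4/((-114295/(-43003))) + (435 + 130321 - 167143)*(-1/150822) = -4/((-114295*(-1/43003))) - 36387*(-1/150822) = -4/114295/43003 + 4043/16758 = -4*43003/114295 + 4043/16758 = -172012/114295 + 4043/16758 = -2420482411/1915355610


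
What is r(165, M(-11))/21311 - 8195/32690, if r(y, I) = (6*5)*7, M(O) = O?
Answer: -33555749/139331318 ≈ -0.24083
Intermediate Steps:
r(y, I) = 210 (r(y, I) = 30*7 = 210)
r(165, M(-11))/21311 - 8195/32690 = 210/21311 - 8195/32690 = 210*(1/21311) - 8195*1/32690 = 210/21311 - 1639/6538 = -33555749/139331318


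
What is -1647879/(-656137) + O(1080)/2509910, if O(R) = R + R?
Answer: 9621965667/3829871669 ≈ 2.5123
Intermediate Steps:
O(R) = 2*R
-1647879/(-656137) + O(1080)/2509910 = -1647879/(-656137) + (2*1080)/2509910 = -1647879*(-1/656137) + 2160*(1/2509910) = 1647879/656137 + 216/250991 = 9621965667/3829871669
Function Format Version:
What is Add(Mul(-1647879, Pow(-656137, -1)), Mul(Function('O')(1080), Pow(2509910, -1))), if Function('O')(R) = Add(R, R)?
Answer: Rational(9621965667, 3829871669) ≈ 2.5123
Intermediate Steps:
Function('O')(R) = Mul(2, R)
Add(Mul(-1647879, Pow(-656137, -1)), Mul(Function('O')(1080), Pow(2509910, -1))) = Add(Mul(-1647879, Pow(-656137, -1)), Mul(Mul(2, 1080), Pow(2509910, -1))) = Add(Mul(-1647879, Rational(-1, 656137)), Mul(2160, Rational(1, 2509910))) = Add(Rational(1647879, 656137), Rational(216, 250991)) = Rational(9621965667, 3829871669)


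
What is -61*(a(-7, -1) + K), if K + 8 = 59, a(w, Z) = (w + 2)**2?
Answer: -4636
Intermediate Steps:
a(w, Z) = (2 + w)**2
K = 51 (K = -8 + 59 = 51)
-61*(a(-7, -1) + K) = -61*((2 - 7)**2 + 51) = -61*((-5)**2 + 51) = -61*(25 + 51) = -61*76 = -4636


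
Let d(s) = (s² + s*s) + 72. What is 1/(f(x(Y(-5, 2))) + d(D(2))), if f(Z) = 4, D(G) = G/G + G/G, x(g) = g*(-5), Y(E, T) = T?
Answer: 1/84 ≈ 0.011905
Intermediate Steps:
x(g) = -5*g
D(G) = 2 (D(G) = 1 + 1 = 2)
d(s) = 72 + 2*s² (d(s) = (s² + s²) + 72 = 2*s² + 72 = 72 + 2*s²)
1/(f(x(Y(-5, 2))) + d(D(2))) = 1/(4 + (72 + 2*2²)) = 1/(4 + (72 + 2*4)) = 1/(4 + (72 + 8)) = 1/(4 + 80) = 1/84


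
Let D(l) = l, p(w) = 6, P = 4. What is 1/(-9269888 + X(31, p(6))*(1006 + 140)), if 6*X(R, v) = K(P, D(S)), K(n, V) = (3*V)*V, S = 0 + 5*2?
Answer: -1/9212588 ≈ -1.0855e-7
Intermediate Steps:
S = 10 (S = 0 + 10 = 10)
K(n, V) = 3*V²
X(R, v) = 50 (X(R, v) = (3*10²)/6 = (3*100)/6 = (⅙)*300 = 50)
1/(-9269888 + X(31, p(6))*(1006 + 140)) = 1/(-9269888 + 50*(1006 + 140)) = 1/(-9269888 + 50*1146) = 1/(-9269888 + 57300) = 1/(-9212588) = -1/9212588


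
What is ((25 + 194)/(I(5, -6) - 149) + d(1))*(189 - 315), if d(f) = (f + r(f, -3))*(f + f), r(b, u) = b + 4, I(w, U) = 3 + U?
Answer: -101115/76 ≈ -1330.5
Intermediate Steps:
r(b, u) = 4 + b
d(f) = 2*f*(4 + 2*f) (d(f) = (f + (4 + f))*(f + f) = (4 + 2*f)*(2*f) = 2*f*(4 + 2*f))
((25 + 194)/(I(5, -6) - 149) + d(1))*(189 - 315) = ((25 + 194)/((3 - 6) - 149) + 4*1*(2 + 1))*(189 - 315) = (219/(-3 - 149) + 4*1*3)*(-126) = (219/(-152) + 12)*(-126) = (219*(-1/152) + 12)*(-126) = (-219/152 + 12)*(-126) = (1605/152)*(-126) = -101115/76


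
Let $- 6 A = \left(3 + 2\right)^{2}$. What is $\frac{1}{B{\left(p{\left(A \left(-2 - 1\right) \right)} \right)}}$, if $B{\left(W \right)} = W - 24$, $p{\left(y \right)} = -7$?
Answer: $- \frac{1}{31} \approx -0.032258$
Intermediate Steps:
$A = - \frac{25}{6}$ ($A = - \frac{\left(3 + 2\right)^{2}}{6} = - \frac{5^{2}}{6} = \left(- \frac{1}{6}\right) 25 = - \frac{25}{6} \approx -4.1667$)
$B{\left(W \right)} = -24 + W$ ($B{\left(W \right)} = W - 24 = -24 + W$)
$\frac{1}{B{\left(p{\left(A \left(-2 - 1\right) \right)} \right)}} = \frac{1}{-24 - 7} = \frac{1}{-31} = - \frac{1}{31}$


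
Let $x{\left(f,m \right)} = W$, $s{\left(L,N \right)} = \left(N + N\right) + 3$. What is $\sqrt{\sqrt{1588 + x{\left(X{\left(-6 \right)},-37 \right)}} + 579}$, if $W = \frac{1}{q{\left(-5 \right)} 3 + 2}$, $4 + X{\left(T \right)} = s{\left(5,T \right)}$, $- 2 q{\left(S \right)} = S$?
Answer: $\frac{\sqrt{209019 + 19 \sqrt{573306}}}{19} \approx 24.877$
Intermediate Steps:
$s{\left(L,N \right)} = 3 + 2 N$ ($s{\left(L,N \right)} = 2 N + 3 = 3 + 2 N$)
$q{\left(S \right)} = - \frac{S}{2}$
$X{\left(T \right)} = -1 + 2 T$ ($X{\left(T \right)} = -4 + \left(3 + 2 T\right) = -1 + 2 T$)
$W = \frac{2}{19}$ ($W = \frac{1}{\left(- \frac{1}{2}\right) \left(-5\right) 3 + 2} = \frac{1}{\frac{5}{2} \cdot 3 + 2} = \frac{1}{\frac{15}{2} + 2} = \frac{1}{\frac{19}{2}} = \frac{2}{19} \approx 0.10526$)
$x{\left(f,m \right)} = \frac{2}{19}$
$\sqrt{\sqrt{1588 + x{\left(X{\left(-6 \right)},-37 \right)}} + 579} = \sqrt{\sqrt{1588 + \frac{2}{19}} + 579} = \sqrt{\sqrt{\frac{30174}{19}} + 579} = \sqrt{\frac{\sqrt{573306}}{19} + 579} = \sqrt{579 + \frac{\sqrt{573306}}{19}}$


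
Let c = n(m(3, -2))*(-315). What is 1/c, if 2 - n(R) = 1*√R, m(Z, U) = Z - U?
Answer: 2/315 + √5/315 ≈ 0.013448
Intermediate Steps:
n(R) = 2 - √R
c = -630 + 315*√5 (c = (2 - √(3 - 1*(-2)))*(-315) = (2 - √(3 + 2))*(-315) = (2 - √5)*(-315) = -630 + 315*√5 ≈ 74.361)
1/c = 1/(-630 + 315*√5)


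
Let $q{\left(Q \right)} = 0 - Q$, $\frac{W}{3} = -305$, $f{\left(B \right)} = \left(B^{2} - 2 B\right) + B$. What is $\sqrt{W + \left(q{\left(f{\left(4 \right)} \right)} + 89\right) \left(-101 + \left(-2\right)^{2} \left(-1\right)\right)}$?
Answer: $30 i \sqrt{10} \approx 94.868 i$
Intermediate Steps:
$f{\left(B \right)} = B^{2} - B$
$W = -915$ ($W = 3 \left(-305\right) = -915$)
$q{\left(Q \right)} = - Q$
$\sqrt{W + \left(q{\left(f{\left(4 \right)} \right)} + 89\right) \left(-101 + \left(-2\right)^{2} \left(-1\right)\right)} = \sqrt{-915 + \left(- 4 \left(-1 + 4\right) + 89\right) \left(-101 + \left(-2\right)^{2} \left(-1\right)\right)} = \sqrt{-915 + \left(- 4 \cdot 3 + 89\right) \left(-101 + 4 \left(-1\right)\right)} = \sqrt{-915 + \left(\left(-1\right) 12 + 89\right) \left(-101 - 4\right)} = \sqrt{-915 + \left(-12 + 89\right) \left(-105\right)} = \sqrt{-915 + 77 \left(-105\right)} = \sqrt{-915 - 8085} = \sqrt{-9000} = 30 i \sqrt{10}$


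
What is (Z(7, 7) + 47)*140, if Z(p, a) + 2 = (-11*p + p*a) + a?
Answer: 3360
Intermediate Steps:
Z(p, a) = -2 + a - 11*p + a*p (Z(p, a) = -2 + ((-11*p + p*a) + a) = -2 + ((-11*p + a*p) + a) = -2 + (a - 11*p + a*p) = -2 + a - 11*p + a*p)
(Z(7, 7) + 47)*140 = ((-2 + 7 - 11*7 + 7*7) + 47)*140 = ((-2 + 7 - 77 + 49) + 47)*140 = (-23 + 47)*140 = 24*140 = 3360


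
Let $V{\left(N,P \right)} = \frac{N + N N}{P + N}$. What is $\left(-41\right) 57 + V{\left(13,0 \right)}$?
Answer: $-2323$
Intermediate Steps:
$V{\left(N,P \right)} = \frac{N + N^{2}}{N + P}$
$\left(-41\right) 57 + V{\left(13,0 \right)} = \left(-41\right) 57 + \frac{13 \left(1 + 13\right)}{13 + 0} = -2337 + 13 \cdot \frac{1}{13} \cdot 14 = -2337 + 14 = -2323$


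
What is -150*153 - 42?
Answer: -22992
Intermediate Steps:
-150*153 - 42 = -22950 - 42 = -22992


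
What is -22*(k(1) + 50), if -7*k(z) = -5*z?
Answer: -7810/7 ≈ -1115.7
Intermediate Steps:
k(z) = 5*z/7 (k(z) = -(-5)*z/7 = 5*z/7)
-22*(k(1) + 50) = -22*((5/7)*1 + 50) = -22*(5/7 + 50) = -22*355/7 = -7810/7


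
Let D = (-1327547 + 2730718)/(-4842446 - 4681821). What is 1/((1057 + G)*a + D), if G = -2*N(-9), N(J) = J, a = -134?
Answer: -9524267/1371972064521 ≈ -6.9420e-6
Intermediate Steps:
D = -1403171/9524267 (D = 1403171/(-9524267) = 1403171*(-1/9524267) = -1403171/9524267 ≈ -0.14733)
G = 18 (G = -2*(-9) = 18)
1/((1057 + G)*a + D) = 1/((1057 + 18)*(-134) - 1403171/9524267) = 1/(1075*(-134) - 1403171/9524267) = 1/(-144050 - 1403171/9524267) = 1/(-1371972064521/9524267) = -9524267/1371972064521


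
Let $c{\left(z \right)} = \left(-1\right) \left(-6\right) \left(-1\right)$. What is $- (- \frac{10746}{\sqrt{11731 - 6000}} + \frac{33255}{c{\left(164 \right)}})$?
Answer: $\frac{11085}{2} + \frac{10746 \sqrt{5731}}{5731} \approx 5684.4$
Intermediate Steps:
$c{\left(z \right)} = -6$ ($c{\left(z \right)} = 6 \left(-1\right) = -6$)
$- (- \frac{10746}{\sqrt{11731 - 6000}} + \frac{33255}{c{\left(164 \right)}}) = - (- \frac{10746}{\sqrt{11731 - 6000}} + \frac{33255}{-6}) = - (- \frac{10746}{\sqrt{5731}} + 33255 \left(- \frac{1}{6}\right)) = - (- 10746 \frac{\sqrt{5731}}{5731} - \frac{11085}{2}) = - (- \frac{10746 \sqrt{5731}}{5731} - \frac{11085}{2}) = - (- \frac{11085}{2} - \frac{10746 \sqrt{5731}}{5731}) = \frac{11085}{2} + \frac{10746 \sqrt{5731}}{5731}$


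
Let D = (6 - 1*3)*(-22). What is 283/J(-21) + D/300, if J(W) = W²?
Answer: 9299/22050 ≈ 0.42172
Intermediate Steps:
D = -66 (D = (6 - 3)*(-22) = 3*(-22) = -66)
283/J(-21) + D/300 = 283/((-21)²) - 66/300 = 283/441 - 66*1/300 = 283*(1/441) - 11/50 = 283/441 - 11/50 = 9299/22050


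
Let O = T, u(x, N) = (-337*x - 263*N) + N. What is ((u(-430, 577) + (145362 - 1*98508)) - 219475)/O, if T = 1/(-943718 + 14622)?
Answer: 166201337960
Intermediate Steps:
T = -1/929096 (T = 1/(-929096) = -1/929096 ≈ -1.0763e-6)
u(x, N) = -337*x - 262*N
O = -1/929096 ≈ -1.0763e-6
((u(-430, 577) + (145362 - 1*98508)) - 219475)/O = (((-337*(-430) - 262*577) + (145362 - 1*98508)) - 219475)/(-1/929096) = (((144910 - 151174) + (145362 - 98508)) - 219475)*(-929096) = ((-6264 + 46854) - 219475)*(-929096) = (40590 - 219475)*(-929096) = -178885*(-929096) = 166201337960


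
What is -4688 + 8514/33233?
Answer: -155787790/33233 ≈ -4687.7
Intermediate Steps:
-4688 + 8514/33233 = -155787790/33233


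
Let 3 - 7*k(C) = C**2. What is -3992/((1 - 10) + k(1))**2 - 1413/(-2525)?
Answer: -488652427/9395525 ≈ -52.009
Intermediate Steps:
k(C) = 3/7 - C**2/7
-3992/((1 - 10) + k(1))**2 - 1413/(-2525) = -3992/((1 - 10) + (3/7 - 1/7*1**2))**2 - 1413/(-2525) = -3992/(-9 + (3/7 - 1/7*1))**2 - 1413*(-1/2525) = -3992/(-9 + (3/7 - 1/7))**2 + 1413/2525 = -3992/(-9 + 2/7)**2 + 1413/2525 = -3992/((-61/7)**2) + 1413/2525 = -3992/3721/49 + 1413/2525 = -3992*49/3721 + 1413/2525 = -195608/3721 + 1413/2525 = -488652427/9395525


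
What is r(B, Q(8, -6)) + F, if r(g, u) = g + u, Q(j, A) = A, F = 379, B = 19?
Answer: 392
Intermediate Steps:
r(B, Q(8, -6)) + F = (19 - 6) + 379 = 13 + 379 = 392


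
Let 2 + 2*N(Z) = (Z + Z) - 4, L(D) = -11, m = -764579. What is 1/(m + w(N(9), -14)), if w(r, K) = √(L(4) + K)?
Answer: -764579/584581047266 - 5*I/584581047266 ≈ -1.3079e-6 - 8.5531e-12*I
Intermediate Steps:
N(Z) = -3 + Z (N(Z) = -1 + ((Z + Z) - 4)/2 = -1 + (2*Z - 4)/2 = -1 + (-4 + 2*Z)/2 = -1 + (-2 + Z) = -3 + Z)
w(r, K) = √(-11 + K)
1/(m + w(N(9), -14)) = 1/(-764579 + √(-11 - 14)) = 1/(-764579 + √(-25)) = 1/(-764579 + 5*I) = (-764579 - 5*I)/584581047266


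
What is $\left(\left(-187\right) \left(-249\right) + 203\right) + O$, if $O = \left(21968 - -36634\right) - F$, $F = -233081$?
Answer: $338449$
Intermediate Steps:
$O = 291683$ ($O = \left(21968 - -36634\right) - -233081 = \left(21968 + 36634\right) + 233081 = 58602 + 233081 = 291683$)
$\left(\left(-187\right) \left(-249\right) + 203\right) + O = \left(\left(-187\right) \left(-249\right) + 203\right) + 291683 = \left(46563 + 203\right) + 291683 = 46766 + 291683 = 338449$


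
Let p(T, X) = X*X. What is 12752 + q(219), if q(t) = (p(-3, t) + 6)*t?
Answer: 10517525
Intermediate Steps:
p(T, X) = X**2
q(t) = t*(6 + t**2) (q(t) = (t**2 + 6)*t = (6 + t**2)*t = t*(6 + t**2))
12752 + q(219) = 12752 + 219*(6 + 219**2) = 12752 + 219*(6 + 47961) = 12752 + 219*47967 = 12752 + 10504773 = 10517525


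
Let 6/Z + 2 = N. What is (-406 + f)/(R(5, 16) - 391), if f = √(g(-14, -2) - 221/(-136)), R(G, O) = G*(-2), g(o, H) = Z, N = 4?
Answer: 406/401 - √74/1604 ≈ 1.0071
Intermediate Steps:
Z = 3 (Z = 6/(-2 + 4) = 6/2 = 6*(½) = 3)
g(o, H) = 3
R(G, O) = -2*G
f = √74/4 (f = √(3 - 221/(-136)) = √(3 - 221*(-1/136)) = √(3 + 13/8) = √(37/8) = √74/4 ≈ 2.1506)
(-406 + f)/(R(5, 16) - 391) = (-406 + √74/4)/(-2*5 - 391) = (-406 + √74/4)/(-10 - 391) = (-406 + √74/4)/(-401) = (-406 + √74/4)*(-1/401) = 406/401 - √74/1604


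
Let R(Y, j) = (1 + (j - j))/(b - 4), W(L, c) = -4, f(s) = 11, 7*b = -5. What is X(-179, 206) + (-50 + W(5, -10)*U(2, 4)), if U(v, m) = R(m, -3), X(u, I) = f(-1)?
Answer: -1259/33 ≈ -38.151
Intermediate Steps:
b = -5/7 (b = (1/7)*(-5) = -5/7 ≈ -0.71429)
X(u, I) = 11
R(Y, j) = -7/33 (R(Y, j) = (1 + (j - j))/(-5/7 - 4) = (1 + 0)/(-33/7) = 1*(-7/33) = -7/33)
U(v, m) = -7/33
X(-179, 206) + (-50 + W(5, -10)*U(2, 4)) = 11 + (-50 - 4*(-7/33)) = 11 + (-50 + 28/33) = 11 - 1622/33 = -1259/33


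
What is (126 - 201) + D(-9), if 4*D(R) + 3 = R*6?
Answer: -357/4 ≈ -89.250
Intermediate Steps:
D(R) = -3/4 + 3*R/2 (D(R) = -3/4 + (R*6)/4 = -3/4 + (6*R)/4 = -3/4 + 3*R/2)
(126 - 201) + D(-9) = (126 - 201) + (-3/4 + (3/2)*(-9)) = -75 + (-3/4 - 27/2) = -75 - 57/4 = -357/4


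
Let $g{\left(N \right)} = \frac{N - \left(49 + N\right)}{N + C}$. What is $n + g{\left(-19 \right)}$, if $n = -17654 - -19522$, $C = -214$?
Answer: $\frac{435293}{233} \approx 1868.2$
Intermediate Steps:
$n = 1868$ ($n = -17654 + 19522 = 1868$)
$g{\left(N \right)} = - \frac{49}{-214 + N}$ ($g{\left(N \right)} = \frac{N - \left(49 + N\right)}{N - 214} = - \frac{49}{-214 + N}$)
$n + g{\left(-19 \right)} = 1868 - \frac{49}{-214 - 19} = 1868 - \frac{49}{-233} = 1868 - - \frac{49}{233} = 1868 + \frac{49}{233} = \frac{435293}{233}$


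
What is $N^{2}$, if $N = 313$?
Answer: $97969$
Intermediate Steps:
$N^{2} = 313^{2} = 97969$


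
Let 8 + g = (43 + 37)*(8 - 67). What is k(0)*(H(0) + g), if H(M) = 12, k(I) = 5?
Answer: -23580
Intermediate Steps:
g = -4728 (g = -8 + (43 + 37)*(8 - 67) = -8 + 80*(-59) = -8 - 4720 = -4728)
k(0)*(H(0) + g) = 5*(12 - 4728) = 5*(-4716) = -23580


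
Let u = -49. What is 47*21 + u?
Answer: 938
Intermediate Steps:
47*21 + u = 47*21 - 49 = 987 - 49 = 938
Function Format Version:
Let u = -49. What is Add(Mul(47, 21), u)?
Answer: 938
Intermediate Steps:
Add(Mul(47, 21), u) = Add(Mul(47, 21), -49) = Add(987, -49) = 938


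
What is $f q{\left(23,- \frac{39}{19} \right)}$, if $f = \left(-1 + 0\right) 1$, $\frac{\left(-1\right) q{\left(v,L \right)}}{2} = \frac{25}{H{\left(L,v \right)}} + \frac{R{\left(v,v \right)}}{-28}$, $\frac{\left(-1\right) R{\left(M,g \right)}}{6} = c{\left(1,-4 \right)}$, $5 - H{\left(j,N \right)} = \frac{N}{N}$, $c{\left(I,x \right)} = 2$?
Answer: $\frac{187}{14} \approx 13.357$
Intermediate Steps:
$H{\left(j,N \right)} = 4$ ($H{\left(j,N \right)} = 5 - \frac{N}{N} = 5 - 1 = 4$)
$R{\left(M,g \right)} = -12$ ($R{\left(M,g \right)} = \left(-6\right) 2 = -12$)
$q{\left(v,L \right)} = - \frac{187}{14}$ ($q{\left(v,L \right)} = - 2 \left(\frac{25}{4} - \frac{12}{-28}\right) = - 2 \left(25 \cdot \frac{1}{4} - - \frac{3}{7}\right) = - 2 \left(\frac{25}{4} + \frac{3}{7}\right) = \left(-2\right) \frac{187}{28} = - \frac{187}{14}$)
$f = -1$ ($f = \left(-1\right) 1 = -1$)
$f q{\left(23,- \frac{39}{19} \right)} = \left(-1\right) \left(- \frac{187}{14}\right) = \frac{187}{14}$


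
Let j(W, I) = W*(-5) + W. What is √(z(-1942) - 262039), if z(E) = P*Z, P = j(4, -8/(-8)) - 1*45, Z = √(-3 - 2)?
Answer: √(-262039 - 61*I*√5) ≈ 0.133 - 511.9*I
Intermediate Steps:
Z = I*√5 (Z = √(-5) = I*√5 ≈ 2.2361*I)
j(W, I) = -4*W (j(W, I) = -5*W + W = -4*W)
P = -61 (P = -4*4 - 1*45 = -16 - 45 = -61)
z(E) = -61*I*√5
√(z(-1942) - 262039) = √(-61*I*√5 - 262039) = √(-262039 - 61*I*√5)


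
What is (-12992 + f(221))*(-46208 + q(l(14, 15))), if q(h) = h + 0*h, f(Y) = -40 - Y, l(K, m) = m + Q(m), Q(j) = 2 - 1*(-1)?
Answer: 612156070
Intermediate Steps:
Q(j) = 3 (Q(j) = 2 + 1 = 3)
l(K, m) = 3 + m (l(K, m) = m + 3 = 3 + m)
q(h) = h (q(h) = h + 0 = h)
(-12992 + f(221))*(-46208 + q(l(14, 15))) = (-12992 + (-40 - 1*221))*(-46208 + (3 + 15)) = (-12992 + (-40 - 221))*(-46208 + 18) = (-12992 - 261)*(-46190) = -13253*(-46190) = 612156070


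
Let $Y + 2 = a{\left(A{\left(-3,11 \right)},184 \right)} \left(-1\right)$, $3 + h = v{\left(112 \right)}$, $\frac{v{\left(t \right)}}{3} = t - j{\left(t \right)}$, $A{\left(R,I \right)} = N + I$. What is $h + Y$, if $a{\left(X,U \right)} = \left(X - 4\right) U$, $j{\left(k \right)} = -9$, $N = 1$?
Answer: $-1114$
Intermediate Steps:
$A{\left(R,I \right)} = 1 + I$
$a{\left(X,U \right)} = U \left(-4 + X\right)$ ($a{\left(X,U \right)} = \left(-4 + X\right) U = U \left(-4 + X\right)$)
$v{\left(t \right)} = 27 + 3 t$ ($v{\left(t \right)} = 3 \left(t - -9\right) = 3 \left(t + 9\right) = 3 \left(9 + t\right) = 27 + 3 t$)
$h = 360$ ($h = -3 + \left(27 + 3 \cdot 112\right) = -3 + \left(27 + 336\right) = -3 + 363 = 360$)
$Y = -1474$ ($Y = -2 + 184 \left(-4 + \left(1 + 11\right)\right) \left(-1\right) = -2 + 184 \left(-4 + 12\right) \left(-1\right) = -2 + 184 \cdot 8 \left(-1\right) = -2 + 1472 \left(-1\right) = -2 - 1472 = -1474$)
$h + Y = 360 - 1474 = -1114$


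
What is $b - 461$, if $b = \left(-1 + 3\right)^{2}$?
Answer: $-457$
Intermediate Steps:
$b = 4$ ($b = 2^{2} = 4$)
$b - 461 = 4 - 461 = -457$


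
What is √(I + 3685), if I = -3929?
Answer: 2*I*√61 ≈ 15.62*I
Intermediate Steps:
√(I + 3685) = √(-3929 + 3685) = √(-244) = 2*I*√61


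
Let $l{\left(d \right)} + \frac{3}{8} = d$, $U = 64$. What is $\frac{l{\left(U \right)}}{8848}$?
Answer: $\frac{509}{70784} \approx 0.0071909$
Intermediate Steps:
$l{\left(d \right)} = - \frac{3}{8} + d$
$\frac{l{\left(U \right)}}{8848} = \frac{- \frac{3}{8} + 64}{8848} = \frac{509}{8} \cdot \frac{1}{8848} = \frac{509}{70784}$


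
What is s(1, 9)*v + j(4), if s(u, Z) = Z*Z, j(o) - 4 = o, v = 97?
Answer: 7865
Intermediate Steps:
j(o) = 4 + o
s(u, Z) = Z²
s(1, 9)*v + j(4) = 9²*97 + (4 + 4) = 81*97 + 8 = 7857 + 8 = 7865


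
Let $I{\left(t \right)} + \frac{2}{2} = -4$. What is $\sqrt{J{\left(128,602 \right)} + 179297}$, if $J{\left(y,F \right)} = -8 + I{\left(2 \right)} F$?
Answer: $\sqrt{176279} \approx 419.86$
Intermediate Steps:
$I{\left(t \right)} = -5$ ($I{\left(t \right)} = -1 - 4 = -5$)
$J{\left(y,F \right)} = -8 - 5 F$
$\sqrt{J{\left(128,602 \right)} + 179297} = \sqrt{\left(-8 - 3010\right) + 179297} = \sqrt{-3018 + 179297} = \sqrt{176279}$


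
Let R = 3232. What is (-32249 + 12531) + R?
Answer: -16486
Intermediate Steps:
(-32249 + 12531) + R = (-32249 + 12531) + 3232 = -19718 + 3232 = -16486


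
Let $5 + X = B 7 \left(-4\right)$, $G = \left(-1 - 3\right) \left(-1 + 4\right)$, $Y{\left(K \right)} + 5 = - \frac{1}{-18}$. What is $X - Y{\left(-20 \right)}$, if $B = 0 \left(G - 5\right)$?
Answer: $- \frac{1}{18} \approx -0.055556$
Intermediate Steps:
$Y{\left(K \right)} = - \frac{89}{18}$ ($Y{\left(K \right)} = -5 - \frac{1}{-18} = -5 - - \frac{1}{18} = -5 + \frac{1}{18} = - \frac{89}{18}$)
$G = -12$ ($G = \left(-4\right) 3 = -12$)
$B = 0$ ($B = 0 \left(-12 - 5\right) = 0 \left(-17\right) = 0$)
$X = -5$ ($X = -5 + 0 \cdot 7 \left(-4\right) = -5 + 0 \left(-4\right) = -5 + 0 = -5$)
$X - Y{\left(-20 \right)} = -5 - - \frac{89}{18} = -5 + \frac{89}{18} = - \frac{1}{18}$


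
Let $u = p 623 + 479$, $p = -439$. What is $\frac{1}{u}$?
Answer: $- \frac{1}{273018} \approx -3.6628 \cdot 10^{-6}$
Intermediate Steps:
$u = -273018$ ($u = \left(-439\right) 623 + 479 = -273497 + 479 = -273018$)
$\frac{1}{u} = \frac{1}{-273018} = - \frac{1}{273018}$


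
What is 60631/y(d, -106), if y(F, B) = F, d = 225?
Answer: 60631/225 ≈ 269.47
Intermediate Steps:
60631/y(d, -106) = 60631/225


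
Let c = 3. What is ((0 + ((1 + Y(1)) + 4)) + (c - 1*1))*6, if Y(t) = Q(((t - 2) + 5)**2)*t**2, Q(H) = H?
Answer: 138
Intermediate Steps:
Y(t) = t**2*(3 + t)**2 (Y(t) = ((t - 2) + 5)**2*t**2 = ((-2 + t) + 5)**2*t**2 = (3 + t)**2*t**2 = t**2*(3 + t)**2)
((0 + ((1 + Y(1)) + 4)) + (c - 1*1))*6 = ((0 + ((1 + 1**2*(3 + 1)**2) + 4)) + (3 - 1*1))*6 = ((0 + ((1 + 1*4**2) + 4)) + (3 - 1))*6 = ((0 + ((1 + 1*16) + 4)) + 2)*6 = ((0 + ((1 + 16) + 4)) + 2)*6 = ((0 + (17 + 4)) + 2)*6 = ((0 + 21) + 2)*6 = (21 + 2)*6 = 23*6 = 138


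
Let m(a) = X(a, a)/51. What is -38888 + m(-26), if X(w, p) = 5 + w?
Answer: -661103/17 ≈ -38888.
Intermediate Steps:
m(a) = 5/51 + a/51 (m(a) = (5 + a)/51 = (5 + a)*(1/51) = 5/51 + a/51)
-38888 + m(-26) = -38888 + (5/51 + (1/51)*(-26)) = -38888 + (5/51 - 26/51) = -38888 - 7/17 = -661103/17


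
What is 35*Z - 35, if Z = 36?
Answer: 1225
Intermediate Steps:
35*Z - 35 = 35*36 - 35 = 1260 - 35 = 1225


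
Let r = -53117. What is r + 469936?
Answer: 416819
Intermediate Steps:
r + 469936 = -53117 + 469936 = 416819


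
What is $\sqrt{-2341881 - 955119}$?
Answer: $10 i \sqrt{32970} \approx 1815.8 i$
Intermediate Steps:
$\sqrt{-2341881 - 955119} = \sqrt{-3297000} = 10 i \sqrt{32970}$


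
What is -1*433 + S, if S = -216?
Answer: -649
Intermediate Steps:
-1*433 + S = -1*433 - 216 = -433 - 216 = -649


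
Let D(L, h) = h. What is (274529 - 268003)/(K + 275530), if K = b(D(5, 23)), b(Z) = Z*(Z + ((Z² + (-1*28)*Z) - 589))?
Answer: 6526/259867 ≈ 0.025113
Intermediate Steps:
b(Z) = Z*(-589 + Z² - 27*Z) (b(Z) = Z*(Z + ((Z² - 28*Z) - 589)) = Z*(Z + (-589 + Z² - 28*Z)) = Z*(-589 + Z² - 27*Z))
K = -15663 (K = 23*(-589 + 23² - 27*23) = 23*(-589 + 529 - 621) = 23*(-681) = -15663)
(274529 - 268003)/(K + 275530) = (274529 - 268003)/(-15663 + 275530) = 6526/259867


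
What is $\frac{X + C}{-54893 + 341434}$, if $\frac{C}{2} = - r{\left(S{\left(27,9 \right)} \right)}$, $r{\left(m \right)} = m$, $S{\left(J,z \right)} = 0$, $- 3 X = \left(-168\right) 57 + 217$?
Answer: $\frac{9359}{859623} \approx 0.010887$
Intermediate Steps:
$X = \frac{9359}{3}$ ($X = - \frac{\left(-168\right) 57 + 217}{3} = - \frac{-9576 + 217}{3} = \left(- \frac{1}{3}\right) \left(-9359\right) = \frac{9359}{3} \approx 3119.7$)
$C = 0$ ($C = 2 \left(\left(-1\right) 0\right) = 2 \cdot 0 = 0$)
$\frac{X + C}{-54893 + 341434} = \frac{\frac{9359}{3} + 0}{-54893 + 341434} = \frac{9359}{3 \cdot 286541} = \frac{9359}{3} \cdot \frac{1}{286541} = \frac{9359}{859623}$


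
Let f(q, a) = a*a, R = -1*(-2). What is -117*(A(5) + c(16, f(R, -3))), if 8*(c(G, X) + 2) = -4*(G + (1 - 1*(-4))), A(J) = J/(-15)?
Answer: 3003/2 ≈ 1501.5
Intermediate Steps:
A(J) = -J/15 (A(J) = J*(-1/15) = -J/15)
R = 2
f(q, a) = a²
c(G, X) = -9/2 - G/2 (c(G, X) = -2 + (-4*(G + (1 - 1*(-4))))/8 = -2 + (-4*(G + (1 + 4)))/8 = -2 + (-4*(G + 5))/8 = -2 + (-4*(5 + G))/8 = -2 + (-20 - 4*G)/8 = -2 + (-5/2 - G/2) = -9/2 - G/2)
-117*(A(5) + c(16, f(R, -3))) = -117*(-1/15*5 + (-9/2 - ½*16)) = -117*(-⅓ + (-9/2 - 8)) = -117*(-⅓ - 25/2) = -117*(-77/6) = 3003/2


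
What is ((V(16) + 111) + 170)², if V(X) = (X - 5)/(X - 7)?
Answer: 6451600/81 ≈ 79649.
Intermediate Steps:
V(X) = (-5 + X)/(-7 + X)
((V(16) + 111) + 170)² = (((-5 + 16)/(-7 + 16) + 111) + 170)² = ((11/9 + 111) + 170)² = (1010/9 + 170)² = (2540/9)² = 6451600/81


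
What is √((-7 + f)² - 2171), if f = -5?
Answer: I*√2027 ≈ 45.022*I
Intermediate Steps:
√((-7 + f)² - 2171) = √((-7 - 5)² - 2171) = √((-12)² - 2171) = √(144 - 2171) = √(-2027) = I*√2027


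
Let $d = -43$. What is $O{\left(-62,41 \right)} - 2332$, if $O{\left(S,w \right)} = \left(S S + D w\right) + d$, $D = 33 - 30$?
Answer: $1592$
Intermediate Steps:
$D = 3$
$O{\left(S,w \right)} = -43 + S^{2} + 3 w$ ($O{\left(S,w \right)} = \left(S S + 3 w\right) - 43 = \left(S^{2} + 3 w\right) - 43 = -43 + S^{2} + 3 w$)
$O{\left(-62,41 \right)} - 2332 = \left(-43 + \left(-62\right)^{2} + 3 \cdot 41\right) - 2332 = \left(-43 + 3844 + 123\right) - 2332 = 3924 - 2332 = 1592$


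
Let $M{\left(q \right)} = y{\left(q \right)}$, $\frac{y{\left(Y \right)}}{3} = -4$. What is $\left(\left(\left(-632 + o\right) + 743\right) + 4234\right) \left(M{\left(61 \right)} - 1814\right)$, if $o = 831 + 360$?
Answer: $-10108736$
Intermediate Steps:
$y{\left(Y \right)} = -12$ ($y{\left(Y \right)} = 3 \left(-4\right) = -12$)
$o = 1191$
$M{\left(q \right)} = -12$
$\left(\left(\left(-632 + o\right) + 743\right) + 4234\right) \left(M{\left(61 \right)} - 1814\right) = \left(\left(\left(-632 + 1191\right) + 743\right) + 4234\right) \left(-12 - 1814\right) = \left(\left(559 + 743\right) + 4234\right) \left(-1826\right) = \left(1302 + 4234\right) \left(-1826\right) = 5536 \left(-1826\right) = -10108736$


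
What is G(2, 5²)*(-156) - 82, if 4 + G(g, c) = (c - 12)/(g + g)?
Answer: 35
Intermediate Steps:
G(g, c) = -4 + (-12 + c)/(2*g) (G(g, c) = -4 + (c - 12)/(g + g) = -4 + (-12 + c)/((2*g)) = -4 + (-12 + c)*(1/(2*g)) = -4 + (-12 + c)/(2*g))
G(2, 5²)*(-156) - 82 = ((½)*(-12 + 5² - 8*2)/2)*(-156) - 82 = ((½)*(½)*(-12 + 25 - 16))*(-156) - 82 = ((½)*(½)*(-3))*(-156) - 82 = -¾*(-156) - 82 = 117 - 82 = 35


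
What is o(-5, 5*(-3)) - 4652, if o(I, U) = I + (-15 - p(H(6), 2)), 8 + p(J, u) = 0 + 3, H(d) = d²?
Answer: -4667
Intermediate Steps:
p(J, u) = -5 (p(J, u) = -8 + (0 + 3) = -8 + 3 = -5)
o(I, U) = -10 + I (o(I, U) = I + (-15 - 1*(-5)) = I + (-15 + 5) = I - 10 = -10 + I)
o(-5, 5*(-3)) - 4652 = (-10 - 5) - 4652 = -15 - 4652 = -4667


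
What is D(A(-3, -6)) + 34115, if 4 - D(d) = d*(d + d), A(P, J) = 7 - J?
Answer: 33781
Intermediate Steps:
D(d) = 4 - 2*d² (D(d) = 4 - d*(d + d) = 4 - d*2*d = 4 - 2*d²)
D(A(-3, -6)) + 34115 = (4 - 2*(7 - 1*(-6))²) + 34115 = (4 - 2*(7 + 6)²) + 34115 = (4 - 2*13²) + 34115 = (4 - 2*169) + 34115 = (4 - 338) + 34115 = -334 + 34115 = 33781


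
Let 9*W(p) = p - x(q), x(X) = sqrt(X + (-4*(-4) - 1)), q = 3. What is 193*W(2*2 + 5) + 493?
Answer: 686 - 193*sqrt(2)/3 ≈ 595.02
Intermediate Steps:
x(X) = sqrt(15 + X) (x(X) = sqrt(X + (16 - 1)) = sqrt(X + 15) = sqrt(15 + X))
W(p) = -sqrt(2)/3 + p/9 (W(p) = (p - sqrt(15 + 3))/9 = (p - sqrt(18))/9 = (p - 3*sqrt(2))/9 = -sqrt(2)/3 + p/9)
193*W(2*2 + 5) + 493 = 193*(-sqrt(2)/3 + (2*2 + 5)/9) + 493 = 193*(-sqrt(2)/3 + (4 + 5)/9) + 493 = 193*(-sqrt(2)/3 + (1/9)*9) + 493 = 193*(-sqrt(2)/3 + 1) + 493 = 193*(1 - sqrt(2)/3) + 493 = (193 - 193*sqrt(2)/3) + 493 = 686 - 193*sqrt(2)/3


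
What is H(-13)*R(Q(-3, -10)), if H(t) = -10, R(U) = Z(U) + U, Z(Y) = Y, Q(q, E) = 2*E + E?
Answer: 600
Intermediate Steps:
Q(q, E) = 3*E
R(U) = 2*U (R(U) = U + U = 2*U)
H(-13)*R(Q(-3, -10)) = -20*3*(-10) = -20*(-30) = -10*(-60) = 600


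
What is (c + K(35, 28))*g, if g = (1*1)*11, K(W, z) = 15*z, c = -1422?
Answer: -11022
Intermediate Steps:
g = 11 (g = 1*11 = 11)
(c + K(35, 28))*g = (-1422 + 15*28)*11 = (-1422 + 420)*11 = -1002*11 = -11022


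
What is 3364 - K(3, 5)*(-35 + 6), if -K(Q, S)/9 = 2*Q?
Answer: 1798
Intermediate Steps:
K(Q, S) = -18*Q
3364 - K(3, 5)*(-35 + 6) = 3364 - (-18*3)*(-35 + 6) = 3364 - (-54)*(-29) = 3364 - 1*1566 = 3364 - 1566 = 1798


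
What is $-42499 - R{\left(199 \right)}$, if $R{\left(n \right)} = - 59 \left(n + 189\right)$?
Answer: $-19607$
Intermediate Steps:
$R{\left(n \right)} = -11151 - 59 n$ ($R{\left(n \right)} = - 59 \left(189 + n\right) = -11151 - 59 n$)
$-42499 - R{\left(199 \right)} = -42499 - \left(-11151 - 11741\right) = -42499 - -22892 = -42499 + 22892 = -19607$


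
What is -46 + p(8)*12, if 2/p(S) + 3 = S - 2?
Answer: -38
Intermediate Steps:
p(S) = 2/(-5 + S) (p(S) = 2/(-3 + (S - 2)) = 2/(-3 + (-2 + S)) = 2/(-5 + S))
-46 + p(8)*12 = -46 + (2/(-5 + 8))*12 = -46 + (2/3)*12 = -46 + 8 = -38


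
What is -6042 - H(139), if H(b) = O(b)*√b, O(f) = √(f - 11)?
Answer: -6042 - 8*√278 ≈ -6175.4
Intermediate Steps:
O(f) = √(-11 + f)
H(b) = √b*√(-11 + b) (H(b) = √(-11 + b)*√b = √b*√(-11 + b))
-6042 - H(139) = -6042 - √139*√(-11 + 139) = -6042 - √139*√128 = -6042 - √139*8*√2 = -6042 - 8*√278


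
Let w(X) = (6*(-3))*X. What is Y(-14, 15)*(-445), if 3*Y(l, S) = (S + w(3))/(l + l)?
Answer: -5785/28 ≈ -206.61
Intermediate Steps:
w(X) = -18*X
Y(l, S) = (-54 + S)/(6*l) (Y(l, S) = ((S - 18*3)/(l + l))/3 = ((S - 54)/((2*l)))/3 = ((-54 + S)*(1/(2*l)))/3 = ((-54 + S)/(2*l))/3 = (-54 + S)/(6*l))
Y(-14, 15)*(-445) = ((1/6)*(-54 + 15)/(-14))*(-445) = ((1/6)*(-1/14)*(-39))*(-445) = (13/28)*(-445) = -5785/28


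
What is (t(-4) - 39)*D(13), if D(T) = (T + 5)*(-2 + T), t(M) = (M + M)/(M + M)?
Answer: -7524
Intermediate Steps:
t(M) = 1 (t(M) = (2*M)/((2*M)) = (2*M)*(1/(2*M)) = 1)
D(T) = (-2 + T)*(5 + T) (D(T) = (5 + T)*(-2 + T) = (-2 + T)*(5 + T))
(t(-4) - 39)*D(13) = (1 - 39)*(-10 + 13**2 + 3*13) = -38*(-10 + 169 + 39) = -38*198 = -7524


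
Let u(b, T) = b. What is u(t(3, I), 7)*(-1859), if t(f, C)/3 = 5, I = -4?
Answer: -27885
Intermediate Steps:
t(f, C) = 15 (t(f, C) = 3*5 = 15)
u(t(3, I), 7)*(-1859) = 15*(-1859) = -27885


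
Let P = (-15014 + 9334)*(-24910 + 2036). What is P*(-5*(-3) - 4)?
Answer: 1429167520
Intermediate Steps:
P = 129924320 (P = -5680*(-22874) = 129924320)
P*(-5*(-3) - 4) = 129924320*(-5*(-3) - 4) = 129924320*(15 - 4) = 129924320*11 = 1429167520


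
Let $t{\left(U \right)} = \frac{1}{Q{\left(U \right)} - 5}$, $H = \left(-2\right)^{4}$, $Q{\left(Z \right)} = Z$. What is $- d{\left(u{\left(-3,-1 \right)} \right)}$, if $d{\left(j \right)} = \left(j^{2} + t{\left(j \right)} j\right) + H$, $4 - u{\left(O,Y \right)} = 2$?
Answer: $- \frac{58}{3} \approx -19.333$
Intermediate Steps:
$u{\left(O,Y \right)} = 2$ ($u{\left(O,Y \right)} = 4 - 2 = 2$)
$H = 16$
$t{\left(U \right)} = \frac{1}{-5 + U}$ ($t{\left(U \right)} = \frac{1}{U - 5} = \frac{1}{-5 + U}$)
$d{\left(j \right)} = 16 + j^{2} + \frac{j}{-5 + j}$ ($d{\left(j \right)} = \left(j^{2} + \frac{j}{-5 + j}\right) + 16 = 16 + j^{2} + \frac{j}{-5 + j}$)
$- d{\left(u{\left(-3,-1 \right)} \right)} = - \frac{2 + \left(-5 + 2\right) \left(16 + 2^{2}\right)}{-5 + 2} = - \frac{2 - 3 \left(16 + 4\right)}{-3} = - \frac{\left(-1\right) \left(2 - 60\right)}{3} = - \frac{\left(-1\right) \left(-58\right)}{3} = \left(-1\right) \frac{58}{3} = - \frac{58}{3}$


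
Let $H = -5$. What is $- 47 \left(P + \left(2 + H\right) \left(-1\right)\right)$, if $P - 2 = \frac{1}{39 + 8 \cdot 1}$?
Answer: $-236$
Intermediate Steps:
$P = \frac{95}{47}$ ($P = 2 + \frac{1}{39 + 8 \cdot 1} = 2 + \frac{1}{39 + 8} = 2 + \frac{1}{47} = \frac{95}{47} \approx 2.0213$)
$- 47 \left(P + \left(2 + H\right) \left(-1\right)\right) = - 47 \left(\frac{95}{47} + \left(2 - 5\right) \left(-1\right)\right) = - 47 \left(\frac{95}{47} - -3\right) = - 47 \left(\frac{95}{47} + 3\right) = \left(-47\right) \frac{236}{47} = -236$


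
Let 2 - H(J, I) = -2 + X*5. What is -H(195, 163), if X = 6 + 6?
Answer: 56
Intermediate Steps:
X = 12
H(J, I) = -56 (H(J, I) = 2 - (-2 + 12*5) = 2 - (-2 + 60) = 2 - 1*58 = 2 - 58 = -56)
-H(195, 163) = -1*(-56) = 56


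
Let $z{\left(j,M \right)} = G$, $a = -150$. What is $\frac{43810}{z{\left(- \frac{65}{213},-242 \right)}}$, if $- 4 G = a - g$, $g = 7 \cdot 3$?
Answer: $\frac{175240}{171} \approx 1024.8$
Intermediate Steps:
$g = 21$
$G = \frac{171}{4}$ ($G = - \frac{-150 - 21}{4} = \left(- \frac{1}{4}\right) \left(-171\right) = \frac{171}{4} \approx 42.75$)
$z{\left(j,M \right)} = \frac{171}{4}$
$\frac{43810}{z{\left(- \frac{65}{213},-242 \right)}} = \frac{43810}{\frac{171}{4}} = 43810 \cdot \frac{4}{171} = \frac{175240}{171}$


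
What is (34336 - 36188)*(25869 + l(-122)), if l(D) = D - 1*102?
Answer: -47494540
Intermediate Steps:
l(D) = -102 + D (l(D) = D - 102 = -102 + D)
(34336 - 36188)*(25869 + l(-122)) = (34336 - 36188)*(25869 + (-102 - 122)) = -1852*(25869 - 224) = -1852*25645 = -47494540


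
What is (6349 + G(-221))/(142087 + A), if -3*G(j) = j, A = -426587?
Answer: -4817/213375 ≈ -0.022575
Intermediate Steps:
G(j) = -j/3
(6349 + G(-221))/(142087 + A) = (6349 - 1/3*(-221))/(142087 - 426587) = (6349 + 221/3)/(-284500) = (19268/3)*(-1/284500) = -4817/213375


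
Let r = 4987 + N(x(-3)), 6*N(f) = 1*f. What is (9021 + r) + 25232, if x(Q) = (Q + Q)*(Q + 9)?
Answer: 39234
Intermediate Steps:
x(Q) = 2*Q*(9 + Q) (x(Q) = (2*Q)*(9 + Q) = 2*Q*(9 + Q))
N(f) = f/6 (N(f) = (1*f)/6 = f/6)
r = 4981 (r = 4987 + (2*(-3)*(9 - 3))/6 = 4987 + (2*(-3)*6)/6 = 4987 + (⅙)*(-36) = 4987 - 6 = 4981)
(9021 + r) + 25232 = (9021 + 4981) + 25232 = 14002 + 25232 = 39234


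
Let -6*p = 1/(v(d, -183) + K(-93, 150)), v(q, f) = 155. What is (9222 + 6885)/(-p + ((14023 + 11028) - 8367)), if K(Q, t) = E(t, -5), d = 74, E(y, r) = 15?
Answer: 16429140/17017681 ≈ 0.96542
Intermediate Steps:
K(Q, t) = 15
p = -1/1020 (p = -1/(6*(155 + 15)) = -⅙/170 = -⅙*1/170 = -1/1020 ≈ -0.00098039)
(9222 + 6885)/(-p + ((14023 + 11028) - 8367)) = (9222 + 6885)/(-1*(-1/1020) + ((14023 + 11028) - 8367)) = 16107/(1/1020 + (25051 - 8367)) = 16107/(1/1020 + 16684) = 16107/(17017681/1020) = 16107*(1020/17017681) = 16429140/17017681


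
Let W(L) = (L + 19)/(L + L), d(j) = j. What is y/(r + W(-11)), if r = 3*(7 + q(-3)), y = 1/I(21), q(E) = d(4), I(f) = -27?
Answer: -11/9693 ≈ -0.0011348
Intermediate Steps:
W(L) = (19 + L)/(2*L) (W(L) = (19 + L)/((2*L)) = (19 + L)*(1/(2*L)) = (19 + L)/(2*L))
q(E) = 4
y = -1/27 (y = 1/(-27) = -1/27 ≈ -0.037037)
r = 33 (r = 3*(7 + 4) = 3*11 = 33)
y/(r + W(-11)) = -1/(27*(33 + (1/2)*(19 - 11)/(-11))) = -1/(27*(33 + (1/2)*(-1/11)*8)) = -1/(27*(33 - 4/11)) = -1/(27*359/11) = -1/27*11/359 = -11/9693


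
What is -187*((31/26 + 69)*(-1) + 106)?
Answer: -174097/26 ≈ -6696.0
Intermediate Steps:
-187*((31/26 + 69)*(-1) + 106) = -187*((1825/26)*(-1) + 106) = -187*(-1825/26 + 106) = -187*931/26 = -174097/26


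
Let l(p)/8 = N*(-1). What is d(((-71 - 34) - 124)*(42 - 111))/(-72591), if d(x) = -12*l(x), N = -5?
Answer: 160/24197 ≈ 0.0066124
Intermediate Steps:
l(p) = 40 (l(p) = 8*(-5*(-1)) = 8*5 = 40)
d(x) = -480 (d(x) = -12*40 = -480)
d(((-71 - 34) - 124)*(42 - 111))/(-72591) = -480/(-72591) = -480*(-1/72591) = 160/24197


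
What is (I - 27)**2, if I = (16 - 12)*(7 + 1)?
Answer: 25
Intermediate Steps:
I = 32 (I = 4*8 = 32)
(I - 27)**2 = (32 - 27)**2 = 5**2 = 25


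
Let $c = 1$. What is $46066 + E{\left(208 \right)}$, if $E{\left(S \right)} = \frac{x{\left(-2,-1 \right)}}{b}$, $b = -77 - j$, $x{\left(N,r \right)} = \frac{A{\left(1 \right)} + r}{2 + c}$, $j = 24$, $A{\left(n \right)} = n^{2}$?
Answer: $46066$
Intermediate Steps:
$x{\left(N,r \right)} = \frac{1}{3} + \frac{r}{3}$ ($x{\left(N,r \right)} = \frac{1^{2} + r}{2 + 1} = \frac{1 + r}{3} = \left(1 + r\right) \frac{1}{3} = \frac{1}{3} + \frac{r}{3}$)
$b = -101$ ($b = -77 - 24 = -101$)
$E{\left(S \right)} = 0$ ($E{\left(S \right)} = \frac{\frac{1}{3} + \frac{1}{3} \left(-1\right)}{-101} = \left(\frac{1}{3} - \frac{1}{3}\right) \left(- \frac{1}{101}\right) = 0 \left(- \frac{1}{101}\right) = 0$)
$46066 + E{\left(208 \right)} = 46066 + 0 = 46066$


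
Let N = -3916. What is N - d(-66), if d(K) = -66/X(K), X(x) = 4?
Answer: -7799/2 ≈ -3899.5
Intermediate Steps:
d(K) = -33/2 (d(K) = -66/4 = -66*1/4 = -33/2)
N - d(-66) = -3916 - 1*(-33/2) = -3916 + 33/2 = -7799/2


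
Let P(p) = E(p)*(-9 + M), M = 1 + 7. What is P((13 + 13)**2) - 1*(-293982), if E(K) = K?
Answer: 293306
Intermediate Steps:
M = 8
P(p) = -p (P(p) = p*(-9 + 8) = p*(-1) = -p)
P((13 + 13)**2) - 1*(-293982) = -(13 + 13)**2 - 1*(-293982) = -1*26**2 + 293982 = -1*676 + 293982 = -676 + 293982 = 293306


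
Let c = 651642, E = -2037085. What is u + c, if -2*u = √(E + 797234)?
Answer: 651642 - I*√1239851/2 ≈ 6.5164e+5 - 556.74*I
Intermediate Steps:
u = -I*√1239851/2 (u = -√(-2037085 + 797234)/2 = -I*√1239851/2 ≈ -556.74*I)
u + c = -I*√1239851/2 + 651642 = 651642 - I*√1239851/2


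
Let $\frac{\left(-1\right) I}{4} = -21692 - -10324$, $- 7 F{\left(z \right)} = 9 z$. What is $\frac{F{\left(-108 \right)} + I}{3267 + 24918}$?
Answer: $\frac{319276}{197295} \approx 1.6183$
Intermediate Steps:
$F{\left(z \right)} = - \frac{9 z}{7}$
$I = 45472$ ($I = - 4 \left(-21692 - -10324\right) = - 4 \left(-21692 + 10324\right) = \left(-4\right) \left(-11368\right) = 45472$)
$\frac{F{\left(-108 \right)} + I}{3267 + 24918} = \frac{\left(- \frac{9}{7}\right) \left(-108\right) + 45472}{3267 + 24918} = \frac{\frac{972}{7} + 45472}{28185} = \frac{319276}{7} \cdot \frac{1}{28185} = \frac{319276}{197295}$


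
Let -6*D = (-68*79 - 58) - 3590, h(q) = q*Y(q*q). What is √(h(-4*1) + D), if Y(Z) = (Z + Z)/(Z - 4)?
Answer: √13434/3 ≈ 38.635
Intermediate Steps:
Y(Z) = 2*Z/(-4 + Z) (Y(Z) = (2*Z)/(-4 + Z) = 2*Z/(-4 + Z))
h(q) = 2*q³/(-4 + q²) (h(q) = q*(2*(q*q)/(-4 + q*q)) = q*(2*q²/(-4 + q²)) = 2*q³/(-4 + q²))
D = 4510/3 (D = -((-68*79 - 58) - 3590)/6 = -((-5372 - 58) - 3590)/6 = -(-5430 - 3590)/6 = -⅙*(-9020) = 4510/3 ≈ 1503.3)
√(h(-4*1) + D) = √(2*(-4*1)³/(-4 + (-4*1)²) + 4510/3) = √(2*(-4)³/(-4 + (-4)²) + 4510/3) = √(2*(-64)/(-4 + 16) + 4510/3) = √(2*(-64)/12 + 4510/3) = √(2*(-64)*(1/12) + 4510/3) = √(-32/3 + 4510/3) = √(4478/3) = √13434/3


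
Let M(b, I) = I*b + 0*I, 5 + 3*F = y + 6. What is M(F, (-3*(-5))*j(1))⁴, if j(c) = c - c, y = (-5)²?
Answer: 0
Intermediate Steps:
y = 25
j(c) = 0
F = 26/3 (F = -5/3 + (25 + 6)/3 = -5/3 + (⅓)*31 = -5/3 + 31/3 = 26/3 ≈ 8.6667)
M(b, I) = I*b (M(b, I) = I*b + 0 = I*b)
M(F, (-3*(-5))*j(1))⁴ = ((-3*(-5)*0)*(26/3))⁴ = ((15*0)*(26/3))⁴ = (0*(26/3))⁴ = 0⁴ = 0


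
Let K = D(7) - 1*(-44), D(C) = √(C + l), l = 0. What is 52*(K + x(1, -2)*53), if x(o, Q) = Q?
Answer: -3224 + 52*√7 ≈ -3086.4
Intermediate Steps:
D(C) = √C (D(C) = √(C + 0) = √C)
K = 44 + √7 (K = √7 - 1*(-44) = √7 + 44 = 44 + √7 ≈ 46.646)
52*(K + x(1, -2)*53) = 52*((44 + √7) - 2*53) = 52*((44 + √7) - 106) = 52*(-62 + √7) = -3224 + 52*√7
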